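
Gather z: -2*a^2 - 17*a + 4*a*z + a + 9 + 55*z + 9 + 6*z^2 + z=-2*a^2 - 16*a + 6*z^2 + z*(4*a + 56) + 18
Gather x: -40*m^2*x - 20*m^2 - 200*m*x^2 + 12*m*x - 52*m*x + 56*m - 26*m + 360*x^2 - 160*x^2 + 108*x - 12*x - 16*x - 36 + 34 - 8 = -20*m^2 + 30*m + x^2*(200 - 200*m) + x*(-40*m^2 - 40*m + 80) - 10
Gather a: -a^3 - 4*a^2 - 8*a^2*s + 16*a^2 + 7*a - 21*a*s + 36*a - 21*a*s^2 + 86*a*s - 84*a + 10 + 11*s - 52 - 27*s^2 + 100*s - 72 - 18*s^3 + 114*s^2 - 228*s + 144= -a^3 + a^2*(12 - 8*s) + a*(-21*s^2 + 65*s - 41) - 18*s^3 + 87*s^2 - 117*s + 30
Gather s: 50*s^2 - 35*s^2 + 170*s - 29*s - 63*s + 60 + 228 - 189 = 15*s^2 + 78*s + 99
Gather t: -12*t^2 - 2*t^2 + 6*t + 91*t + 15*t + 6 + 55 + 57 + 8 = -14*t^2 + 112*t + 126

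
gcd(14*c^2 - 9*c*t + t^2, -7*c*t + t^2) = -7*c + t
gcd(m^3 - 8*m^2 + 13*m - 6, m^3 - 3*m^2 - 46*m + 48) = m - 1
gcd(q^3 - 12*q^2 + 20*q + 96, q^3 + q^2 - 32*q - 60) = q^2 - 4*q - 12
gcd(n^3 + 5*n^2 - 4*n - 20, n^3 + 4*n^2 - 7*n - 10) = n^2 + 3*n - 10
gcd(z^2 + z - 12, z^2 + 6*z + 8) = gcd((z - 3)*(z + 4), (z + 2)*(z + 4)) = z + 4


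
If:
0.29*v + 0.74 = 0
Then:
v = -2.55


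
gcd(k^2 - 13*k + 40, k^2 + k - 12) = 1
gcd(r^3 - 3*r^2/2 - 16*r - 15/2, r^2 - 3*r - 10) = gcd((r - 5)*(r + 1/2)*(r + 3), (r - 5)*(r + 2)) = r - 5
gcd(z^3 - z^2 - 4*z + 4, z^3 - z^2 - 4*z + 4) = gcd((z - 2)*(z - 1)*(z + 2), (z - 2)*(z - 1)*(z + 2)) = z^3 - z^2 - 4*z + 4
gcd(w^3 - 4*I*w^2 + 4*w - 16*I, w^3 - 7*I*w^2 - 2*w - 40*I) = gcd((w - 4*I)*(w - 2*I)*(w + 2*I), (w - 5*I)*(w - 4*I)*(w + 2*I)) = w^2 - 2*I*w + 8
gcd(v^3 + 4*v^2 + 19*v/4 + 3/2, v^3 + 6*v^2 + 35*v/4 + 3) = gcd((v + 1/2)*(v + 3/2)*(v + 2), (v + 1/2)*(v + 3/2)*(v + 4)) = v^2 + 2*v + 3/4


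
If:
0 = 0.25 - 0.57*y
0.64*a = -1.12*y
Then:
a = -0.77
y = 0.44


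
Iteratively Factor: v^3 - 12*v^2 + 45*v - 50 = (v - 5)*(v^2 - 7*v + 10) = (v - 5)*(v - 2)*(v - 5)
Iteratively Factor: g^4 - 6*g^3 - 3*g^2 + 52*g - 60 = (g - 2)*(g^3 - 4*g^2 - 11*g + 30) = (g - 5)*(g - 2)*(g^2 + g - 6) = (g - 5)*(g - 2)^2*(g + 3)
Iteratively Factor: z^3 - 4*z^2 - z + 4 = (z - 1)*(z^2 - 3*z - 4) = (z - 4)*(z - 1)*(z + 1)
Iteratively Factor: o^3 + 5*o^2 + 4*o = (o + 4)*(o^2 + o) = (o + 1)*(o + 4)*(o)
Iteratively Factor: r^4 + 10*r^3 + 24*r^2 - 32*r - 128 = (r - 2)*(r^3 + 12*r^2 + 48*r + 64) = (r - 2)*(r + 4)*(r^2 + 8*r + 16) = (r - 2)*(r + 4)^2*(r + 4)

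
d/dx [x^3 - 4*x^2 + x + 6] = 3*x^2 - 8*x + 1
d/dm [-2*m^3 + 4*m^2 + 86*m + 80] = -6*m^2 + 8*m + 86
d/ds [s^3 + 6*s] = 3*s^2 + 6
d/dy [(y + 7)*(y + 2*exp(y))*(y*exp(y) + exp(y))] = (y^3 + 4*y^2*exp(y) + 11*y^2 + 36*y*exp(y) + 23*y + 44*exp(y) + 7)*exp(y)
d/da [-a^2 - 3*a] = -2*a - 3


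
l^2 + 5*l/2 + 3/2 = (l + 1)*(l + 3/2)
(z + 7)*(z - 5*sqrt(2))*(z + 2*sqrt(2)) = z^3 - 3*sqrt(2)*z^2 + 7*z^2 - 21*sqrt(2)*z - 20*z - 140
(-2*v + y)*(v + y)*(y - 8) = -2*v^2*y + 16*v^2 - v*y^2 + 8*v*y + y^3 - 8*y^2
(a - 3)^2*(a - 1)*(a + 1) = a^4 - 6*a^3 + 8*a^2 + 6*a - 9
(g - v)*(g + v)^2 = g^3 + g^2*v - g*v^2 - v^3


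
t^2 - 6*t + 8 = (t - 4)*(t - 2)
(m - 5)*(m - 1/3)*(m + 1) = m^3 - 13*m^2/3 - 11*m/3 + 5/3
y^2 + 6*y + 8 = (y + 2)*(y + 4)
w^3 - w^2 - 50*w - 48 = (w - 8)*(w + 1)*(w + 6)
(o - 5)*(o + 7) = o^2 + 2*o - 35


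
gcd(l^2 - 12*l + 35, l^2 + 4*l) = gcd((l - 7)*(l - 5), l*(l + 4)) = 1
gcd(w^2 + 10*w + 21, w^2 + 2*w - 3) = w + 3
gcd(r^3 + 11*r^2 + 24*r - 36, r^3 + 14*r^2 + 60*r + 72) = r^2 + 12*r + 36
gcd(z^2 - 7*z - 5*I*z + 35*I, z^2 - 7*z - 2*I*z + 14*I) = z - 7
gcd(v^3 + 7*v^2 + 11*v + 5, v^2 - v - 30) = v + 5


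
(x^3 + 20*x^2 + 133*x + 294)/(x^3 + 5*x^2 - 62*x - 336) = (x + 7)/(x - 8)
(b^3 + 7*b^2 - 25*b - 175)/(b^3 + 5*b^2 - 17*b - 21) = (b^2 - 25)/(b^2 - 2*b - 3)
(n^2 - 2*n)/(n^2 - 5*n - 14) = n*(2 - n)/(-n^2 + 5*n + 14)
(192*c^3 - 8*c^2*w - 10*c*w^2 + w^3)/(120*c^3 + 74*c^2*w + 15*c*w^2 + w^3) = (48*c^2 - 14*c*w + w^2)/(30*c^2 + 11*c*w + w^2)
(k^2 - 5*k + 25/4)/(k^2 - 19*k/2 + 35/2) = (k - 5/2)/(k - 7)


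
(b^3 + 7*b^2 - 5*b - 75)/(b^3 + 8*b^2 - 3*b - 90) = (b + 5)/(b + 6)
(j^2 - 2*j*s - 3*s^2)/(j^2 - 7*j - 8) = (-j^2 + 2*j*s + 3*s^2)/(-j^2 + 7*j + 8)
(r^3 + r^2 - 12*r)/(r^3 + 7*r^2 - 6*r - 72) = r/(r + 6)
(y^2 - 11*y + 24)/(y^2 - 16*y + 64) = (y - 3)/(y - 8)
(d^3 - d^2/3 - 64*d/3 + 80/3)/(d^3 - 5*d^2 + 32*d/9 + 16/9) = 3*(d + 5)/(3*d + 1)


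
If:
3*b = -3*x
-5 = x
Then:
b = 5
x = -5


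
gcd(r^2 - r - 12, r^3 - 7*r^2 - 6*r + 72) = r^2 - r - 12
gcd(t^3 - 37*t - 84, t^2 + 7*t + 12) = t^2 + 7*t + 12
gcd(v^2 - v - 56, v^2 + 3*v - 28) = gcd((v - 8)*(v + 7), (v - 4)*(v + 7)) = v + 7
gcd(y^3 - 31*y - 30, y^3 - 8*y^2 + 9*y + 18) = y^2 - 5*y - 6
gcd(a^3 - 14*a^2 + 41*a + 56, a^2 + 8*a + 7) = a + 1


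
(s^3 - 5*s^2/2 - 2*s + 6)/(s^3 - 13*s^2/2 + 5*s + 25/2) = (2*s^3 - 5*s^2 - 4*s + 12)/(2*s^3 - 13*s^2 + 10*s + 25)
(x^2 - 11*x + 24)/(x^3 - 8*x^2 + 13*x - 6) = (x^2 - 11*x + 24)/(x^3 - 8*x^2 + 13*x - 6)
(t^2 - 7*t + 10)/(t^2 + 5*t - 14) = (t - 5)/(t + 7)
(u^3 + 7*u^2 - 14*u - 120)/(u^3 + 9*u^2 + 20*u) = (u^2 + 2*u - 24)/(u*(u + 4))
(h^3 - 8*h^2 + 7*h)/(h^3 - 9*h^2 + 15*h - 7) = h/(h - 1)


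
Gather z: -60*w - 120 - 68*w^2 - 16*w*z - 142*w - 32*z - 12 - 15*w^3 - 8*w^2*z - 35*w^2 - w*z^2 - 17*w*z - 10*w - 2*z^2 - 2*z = -15*w^3 - 103*w^2 - 212*w + z^2*(-w - 2) + z*(-8*w^2 - 33*w - 34) - 132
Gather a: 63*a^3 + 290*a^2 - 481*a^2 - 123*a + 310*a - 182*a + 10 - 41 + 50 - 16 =63*a^3 - 191*a^2 + 5*a + 3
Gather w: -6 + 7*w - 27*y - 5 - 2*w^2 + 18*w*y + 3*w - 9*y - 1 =-2*w^2 + w*(18*y + 10) - 36*y - 12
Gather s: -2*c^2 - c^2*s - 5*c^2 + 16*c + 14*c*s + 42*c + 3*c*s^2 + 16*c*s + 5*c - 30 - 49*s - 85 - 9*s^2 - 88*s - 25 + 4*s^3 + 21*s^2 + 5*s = -7*c^2 + 63*c + 4*s^3 + s^2*(3*c + 12) + s*(-c^2 + 30*c - 132) - 140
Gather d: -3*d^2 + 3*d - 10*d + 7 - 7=-3*d^2 - 7*d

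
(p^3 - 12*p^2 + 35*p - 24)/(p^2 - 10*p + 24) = (p^3 - 12*p^2 + 35*p - 24)/(p^2 - 10*p + 24)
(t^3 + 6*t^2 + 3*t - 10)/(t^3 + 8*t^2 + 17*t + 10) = (t - 1)/(t + 1)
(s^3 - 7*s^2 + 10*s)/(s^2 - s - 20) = s*(s - 2)/(s + 4)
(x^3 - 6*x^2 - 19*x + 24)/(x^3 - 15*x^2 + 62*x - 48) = (x + 3)/(x - 6)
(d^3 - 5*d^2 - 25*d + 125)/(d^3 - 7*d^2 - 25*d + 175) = (d - 5)/(d - 7)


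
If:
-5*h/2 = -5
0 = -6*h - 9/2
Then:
No Solution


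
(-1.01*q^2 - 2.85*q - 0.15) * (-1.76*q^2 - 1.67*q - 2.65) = 1.7776*q^4 + 6.7027*q^3 + 7.7*q^2 + 7.803*q + 0.3975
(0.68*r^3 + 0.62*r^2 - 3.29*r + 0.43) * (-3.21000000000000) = -2.1828*r^3 - 1.9902*r^2 + 10.5609*r - 1.3803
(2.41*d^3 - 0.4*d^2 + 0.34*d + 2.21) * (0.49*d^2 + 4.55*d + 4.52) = 1.1809*d^5 + 10.7695*d^4 + 9.2398*d^3 + 0.8219*d^2 + 11.5923*d + 9.9892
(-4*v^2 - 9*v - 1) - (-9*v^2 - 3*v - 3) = 5*v^2 - 6*v + 2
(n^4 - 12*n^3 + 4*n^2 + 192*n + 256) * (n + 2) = n^5 - 10*n^4 - 20*n^3 + 200*n^2 + 640*n + 512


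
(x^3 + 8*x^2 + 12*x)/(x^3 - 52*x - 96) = x/(x - 8)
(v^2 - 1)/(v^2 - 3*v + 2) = (v + 1)/(v - 2)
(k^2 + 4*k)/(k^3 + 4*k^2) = 1/k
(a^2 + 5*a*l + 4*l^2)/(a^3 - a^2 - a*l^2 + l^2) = (a + 4*l)/(a^2 - a*l - a + l)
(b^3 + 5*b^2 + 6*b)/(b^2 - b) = (b^2 + 5*b + 6)/(b - 1)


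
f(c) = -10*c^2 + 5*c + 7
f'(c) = 5 - 20*c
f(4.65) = -185.98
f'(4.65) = -88.00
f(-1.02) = -8.50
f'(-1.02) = 25.40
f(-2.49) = -67.45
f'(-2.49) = 54.80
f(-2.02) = -43.90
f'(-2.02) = 45.40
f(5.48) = -265.90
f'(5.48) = -104.60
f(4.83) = -202.14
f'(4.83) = -91.60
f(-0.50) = 2.00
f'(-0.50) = 15.00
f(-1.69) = -30.01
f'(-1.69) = 38.80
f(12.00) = -1373.00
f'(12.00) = -235.00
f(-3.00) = -98.00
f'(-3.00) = 65.00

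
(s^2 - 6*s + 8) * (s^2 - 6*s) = s^4 - 12*s^3 + 44*s^2 - 48*s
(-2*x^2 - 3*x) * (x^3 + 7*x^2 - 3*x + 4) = -2*x^5 - 17*x^4 - 15*x^3 + x^2 - 12*x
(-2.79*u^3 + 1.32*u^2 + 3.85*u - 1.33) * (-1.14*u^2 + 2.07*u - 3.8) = 3.1806*u^5 - 7.2801*u^4 + 8.9454*u^3 + 4.4697*u^2 - 17.3831*u + 5.054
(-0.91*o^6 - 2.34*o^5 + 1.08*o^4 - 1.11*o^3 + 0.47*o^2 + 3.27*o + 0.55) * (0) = 0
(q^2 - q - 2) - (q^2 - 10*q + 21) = 9*q - 23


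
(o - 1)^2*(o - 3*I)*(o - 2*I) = o^4 - 2*o^3 - 5*I*o^3 - 5*o^2 + 10*I*o^2 + 12*o - 5*I*o - 6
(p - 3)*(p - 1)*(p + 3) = p^3 - p^2 - 9*p + 9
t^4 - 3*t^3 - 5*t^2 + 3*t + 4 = (t - 4)*(t - 1)*(t + 1)^2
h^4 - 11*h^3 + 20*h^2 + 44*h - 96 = (h - 8)*(h - 3)*(h - 2)*(h + 2)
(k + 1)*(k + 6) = k^2 + 7*k + 6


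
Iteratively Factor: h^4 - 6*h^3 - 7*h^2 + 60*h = (h)*(h^3 - 6*h^2 - 7*h + 60) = h*(h + 3)*(h^2 - 9*h + 20) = h*(h - 4)*(h + 3)*(h - 5)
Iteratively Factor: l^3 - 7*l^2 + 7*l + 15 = (l - 5)*(l^2 - 2*l - 3) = (l - 5)*(l + 1)*(l - 3)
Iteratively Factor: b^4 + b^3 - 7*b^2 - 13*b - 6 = (b + 1)*(b^3 - 7*b - 6) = (b + 1)*(b + 2)*(b^2 - 2*b - 3) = (b - 3)*(b + 1)*(b + 2)*(b + 1)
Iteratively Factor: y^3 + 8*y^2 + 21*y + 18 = (y + 2)*(y^2 + 6*y + 9) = (y + 2)*(y + 3)*(y + 3)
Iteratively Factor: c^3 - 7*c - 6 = (c + 1)*(c^2 - c - 6) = (c - 3)*(c + 1)*(c + 2)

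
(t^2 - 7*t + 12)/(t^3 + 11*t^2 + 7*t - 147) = (t - 4)/(t^2 + 14*t + 49)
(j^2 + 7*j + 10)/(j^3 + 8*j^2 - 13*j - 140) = (j + 2)/(j^2 + 3*j - 28)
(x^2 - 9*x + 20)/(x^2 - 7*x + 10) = (x - 4)/(x - 2)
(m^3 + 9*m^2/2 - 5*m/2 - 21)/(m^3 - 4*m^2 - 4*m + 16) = (2*m^2 + 13*m + 21)/(2*(m^2 - 2*m - 8))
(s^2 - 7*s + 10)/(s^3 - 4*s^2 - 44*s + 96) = (s - 5)/(s^2 - 2*s - 48)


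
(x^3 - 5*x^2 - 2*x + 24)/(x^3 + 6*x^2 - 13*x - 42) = (x - 4)/(x + 7)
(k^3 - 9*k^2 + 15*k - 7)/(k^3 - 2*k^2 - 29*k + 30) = (k^2 - 8*k + 7)/(k^2 - k - 30)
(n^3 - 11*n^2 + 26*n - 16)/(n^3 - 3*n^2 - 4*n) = (-n^3 + 11*n^2 - 26*n + 16)/(n*(-n^2 + 3*n + 4))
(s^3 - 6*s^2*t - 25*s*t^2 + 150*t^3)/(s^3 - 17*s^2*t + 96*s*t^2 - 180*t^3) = (s + 5*t)/(s - 6*t)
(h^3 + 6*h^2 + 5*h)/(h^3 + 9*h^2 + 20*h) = (h + 1)/(h + 4)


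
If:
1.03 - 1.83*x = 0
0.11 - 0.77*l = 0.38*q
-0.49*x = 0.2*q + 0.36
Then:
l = 1.71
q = -3.18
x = 0.56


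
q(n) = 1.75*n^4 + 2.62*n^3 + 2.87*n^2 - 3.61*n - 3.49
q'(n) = 7.0*n^3 + 7.86*n^2 + 5.74*n - 3.61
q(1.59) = 19.74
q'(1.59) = 53.53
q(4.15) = 737.29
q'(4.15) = 655.89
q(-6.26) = 2176.27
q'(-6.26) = -1448.73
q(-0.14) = -2.93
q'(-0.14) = -4.28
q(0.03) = -3.60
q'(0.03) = -3.43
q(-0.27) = -2.35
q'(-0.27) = -4.72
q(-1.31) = 5.43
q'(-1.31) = -13.38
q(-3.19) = 133.40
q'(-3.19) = -169.17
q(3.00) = 224.00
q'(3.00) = 273.35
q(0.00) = -3.49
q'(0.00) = -3.61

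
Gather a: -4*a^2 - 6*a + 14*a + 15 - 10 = -4*a^2 + 8*a + 5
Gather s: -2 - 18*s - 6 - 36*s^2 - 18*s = -36*s^2 - 36*s - 8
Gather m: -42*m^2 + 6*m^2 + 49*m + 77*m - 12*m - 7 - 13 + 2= -36*m^2 + 114*m - 18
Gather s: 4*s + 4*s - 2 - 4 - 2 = 8*s - 8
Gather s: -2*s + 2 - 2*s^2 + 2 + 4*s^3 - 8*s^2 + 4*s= 4*s^3 - 10*s^2 + 2*s + 4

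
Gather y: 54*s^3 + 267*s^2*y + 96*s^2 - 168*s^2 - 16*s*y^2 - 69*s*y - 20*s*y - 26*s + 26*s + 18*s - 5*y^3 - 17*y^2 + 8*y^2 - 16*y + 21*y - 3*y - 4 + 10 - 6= 54*s^3 - 72*s^2 + 18*s - 5*y^3 + y^2*(-16*s - 9) + y*(267*s^2 - 89*s + 2)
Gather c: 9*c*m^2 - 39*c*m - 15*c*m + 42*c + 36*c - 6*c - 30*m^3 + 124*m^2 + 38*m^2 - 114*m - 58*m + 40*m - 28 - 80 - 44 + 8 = c*(9*m^2 - 54*m + 72) - 30*m^3 + 162*m^2 - 132*m - 144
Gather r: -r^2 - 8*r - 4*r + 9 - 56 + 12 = -r^2 - 12*r - 35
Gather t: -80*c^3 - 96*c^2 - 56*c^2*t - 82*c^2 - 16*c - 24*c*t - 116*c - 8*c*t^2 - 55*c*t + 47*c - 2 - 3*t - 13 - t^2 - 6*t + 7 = -80*c^3 - 178*c^2 - 85*c + t^2*(-8*c - 1) + t*(-56*c^2 - 79*c - 9) - 8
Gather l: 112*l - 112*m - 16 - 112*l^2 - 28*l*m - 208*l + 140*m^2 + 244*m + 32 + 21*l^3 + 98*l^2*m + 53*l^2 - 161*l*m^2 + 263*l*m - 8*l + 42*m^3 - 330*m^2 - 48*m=21*l^3 + l^2*(98*m - 59) + l*(-161*m^2 + 235*m - 104) + 42*m^3 - 190*m^2 + 84*m + 16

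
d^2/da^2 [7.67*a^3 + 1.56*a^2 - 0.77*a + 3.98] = 46.02*a + 3.12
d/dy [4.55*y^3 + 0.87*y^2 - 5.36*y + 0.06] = 13.65*y^2 + 1.74*y - 5.36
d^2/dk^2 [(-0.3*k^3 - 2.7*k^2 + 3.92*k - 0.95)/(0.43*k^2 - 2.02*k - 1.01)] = (4.44089209850063e-16*k^4 - 5.949644*k^3 - 11.76195*k^2 + 13.329576*k - 30.081638)/(0.079507*k^6 - 1.120494*k^5 + 4.703469*k^4 - 2.978692*k^3 - 11.047683*k^2 - 6.181806*k - 1.030301)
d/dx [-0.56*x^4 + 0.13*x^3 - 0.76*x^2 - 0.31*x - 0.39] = -2.24*x^3 + 0.39*x^2 - 1.52*x - 0.31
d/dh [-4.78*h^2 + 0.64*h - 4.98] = 0.64 - 9.56*h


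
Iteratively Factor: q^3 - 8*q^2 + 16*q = (q)*(q^2 - 8*q + 16) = q*(q - 4)*(q - 4)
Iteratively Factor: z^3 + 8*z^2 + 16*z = (z)*(z^2 + 8*z + 16) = z*(z + 4)*(z + 4)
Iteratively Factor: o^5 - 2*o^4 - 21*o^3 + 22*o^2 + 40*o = (o)*(o^4 - 2*o^3 - 21*o^2 + 22*o + 40) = o*(o - 2)*(o^3 - 21*o - 20) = o*(o - 5)*(o - 2)*(o^2 + 5*o + 4) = o*(o - 5)*(o - 2)*(o + 1)*(o + 4)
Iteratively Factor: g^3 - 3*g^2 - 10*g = (g - 5)*(g^2 + 2*g) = g*(g - 5)*(g + 2)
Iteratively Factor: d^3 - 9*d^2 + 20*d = (d - 4)*(d^2 - 5*d) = d*(d - 4)*(d - 5)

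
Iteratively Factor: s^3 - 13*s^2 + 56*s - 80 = (s - 4)*(s^2 - 9*s + 20) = (s - 5)*(s - 4)*(s - 4)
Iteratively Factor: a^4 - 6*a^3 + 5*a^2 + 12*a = (a - 4)*(a^3 - 2*a^2 - 3*a) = (a - 4)*(a + 1)*(a^2 - 3*a) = a*(a - 4)*(a + 1)*(a - 3)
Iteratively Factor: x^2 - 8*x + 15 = (x - 3)*(x - 5)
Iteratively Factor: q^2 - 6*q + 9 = (q - 3)*(q - 3)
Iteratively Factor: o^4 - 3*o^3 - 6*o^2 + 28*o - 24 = (o - 2)*(o^3 - o^2 - 8*o + 12) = (o - 2)*(o + 3)*(o^2 - 4*o + 4) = (o - 2)^2*(o + 3)*(o - 2)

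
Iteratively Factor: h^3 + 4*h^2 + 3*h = (h + 1)*(h^2 + 3*h) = (h + 1)*(h + 3)*(h)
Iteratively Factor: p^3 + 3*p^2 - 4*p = (p)*(p^2 + 3*p - 4) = p*(p - 1)*(p + 4)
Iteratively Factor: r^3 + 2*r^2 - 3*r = (r - 1)*(r^2 + 3*r) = (r - 1)*(r + 3)*(r)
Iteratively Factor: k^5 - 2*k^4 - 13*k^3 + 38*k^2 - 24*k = (k)*(k^4 - 2*k^3 - 13*k^2 + 38*k - 24) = k*(k - 2)*(k^3 - 13*k + 12) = k*(k - 3)*(k - 2)*(k^2 + 3*k - 4) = k*(k - 3)*(k - 2)*(k + 4)*(k - 1)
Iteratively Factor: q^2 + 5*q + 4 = (q + 4)*(q + 1)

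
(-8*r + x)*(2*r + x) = -16*r^2 - 6*r*x + x^2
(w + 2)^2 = w^2 + 4*w + 4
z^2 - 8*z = z*(z - 8)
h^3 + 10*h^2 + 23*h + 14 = (h + 1)*(h + 2)*(h + 7)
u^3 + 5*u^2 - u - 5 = (u - 1)*(u + 1)*(u + 5)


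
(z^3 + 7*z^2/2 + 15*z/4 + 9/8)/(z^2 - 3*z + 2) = (8*z^3 + 28*z^2 + 30*z + 9)/(8*(z^2 - 3*z + 2))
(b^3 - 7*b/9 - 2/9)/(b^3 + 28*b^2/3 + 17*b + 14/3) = (3*b^2 - b - 2)/(3*(b^2 + 9*b + 14))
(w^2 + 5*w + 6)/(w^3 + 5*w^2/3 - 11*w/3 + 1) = 3*(w + 2)/(3*w^2 - 4*w + 1)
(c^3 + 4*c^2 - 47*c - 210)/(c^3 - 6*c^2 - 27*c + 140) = (c + 6)/(c - 4)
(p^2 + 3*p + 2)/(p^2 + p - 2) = (p + 1)/(p - 1)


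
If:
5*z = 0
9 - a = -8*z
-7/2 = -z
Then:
No Solution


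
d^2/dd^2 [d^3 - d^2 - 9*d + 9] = 6*d - 2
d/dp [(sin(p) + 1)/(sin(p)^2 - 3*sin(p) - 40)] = (-2*sin(p) + cos(p)^2 - 38)*cos(p)/((sin(p) - 8)^2*(sin(p) + 5)^2)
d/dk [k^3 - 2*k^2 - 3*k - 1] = 3*k^2 - 4*k - 3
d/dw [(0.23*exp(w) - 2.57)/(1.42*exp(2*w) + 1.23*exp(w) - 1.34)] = (-0.3266*exp(2*w) + 7.2988*exp(w) + 2.8529)*exp(w)/(2.0164*exp(4*w) + 3.4932*exp(3*w) - 2.2927*exp(2*w) - 3.2964*exp(w) + 1.7956)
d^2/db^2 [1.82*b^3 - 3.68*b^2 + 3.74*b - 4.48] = 10.92*b - 7.36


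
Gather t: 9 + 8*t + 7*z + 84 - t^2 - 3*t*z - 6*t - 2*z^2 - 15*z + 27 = -t^2 + t*(2 - 3*z) - 2*z^2 - 8*z + 120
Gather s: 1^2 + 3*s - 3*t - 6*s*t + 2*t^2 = s*(3 - 6*t) + 2*t^2 - 3*t + 1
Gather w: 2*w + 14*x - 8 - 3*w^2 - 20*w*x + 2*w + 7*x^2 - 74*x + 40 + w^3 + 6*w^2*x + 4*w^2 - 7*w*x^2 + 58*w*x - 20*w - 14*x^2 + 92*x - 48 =w^3 + w^2*(6*x + 1) + w*(-7*x^2 + 38*x - 16) - 7*x^2 + 32*x - 16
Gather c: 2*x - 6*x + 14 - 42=-4*x - 28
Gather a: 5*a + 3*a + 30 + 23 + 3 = 8*a + 56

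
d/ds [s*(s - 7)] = 2*s - 7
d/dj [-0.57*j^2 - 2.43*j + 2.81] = -1.14*j - 2.43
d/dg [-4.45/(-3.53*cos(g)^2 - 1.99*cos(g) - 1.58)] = (31.417*cos(g) + 8.8555)*sin(g)/(3.53*cos(g)^2 + 1.99*cos(g) + 1.58)^2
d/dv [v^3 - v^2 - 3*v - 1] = 3*v^2 - 2*v - 3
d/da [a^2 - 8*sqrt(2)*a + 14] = 2*a - 8*sqrt(2)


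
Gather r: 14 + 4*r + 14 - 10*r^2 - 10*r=-10*r^2 - 6*r + 28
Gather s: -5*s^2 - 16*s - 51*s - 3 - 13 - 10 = -5*s^2 - 67*s - 26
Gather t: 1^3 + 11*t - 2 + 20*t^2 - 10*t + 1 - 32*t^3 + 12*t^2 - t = -32*t^3 + 32*t^2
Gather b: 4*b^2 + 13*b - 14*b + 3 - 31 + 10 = 4*b^2 - b - 18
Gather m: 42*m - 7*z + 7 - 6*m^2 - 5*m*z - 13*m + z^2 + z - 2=-6*m^2 + m*(29 - 5*z) + z^2 - 6*z + 5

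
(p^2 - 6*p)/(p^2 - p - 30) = p/(p + 5)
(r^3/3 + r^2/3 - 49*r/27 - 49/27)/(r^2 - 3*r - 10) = (-9*r^3 - 9*r^2 + 49*r + 49)/(27*(-r^2 + 3*r + 10))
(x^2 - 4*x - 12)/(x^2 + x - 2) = (x - 6)/(x - 1)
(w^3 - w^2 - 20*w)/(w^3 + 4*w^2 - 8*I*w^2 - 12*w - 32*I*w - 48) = w*(w - 5)/(w^2 - 8*I*w - 12)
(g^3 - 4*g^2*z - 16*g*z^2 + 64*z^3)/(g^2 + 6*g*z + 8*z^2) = (g^2 - 8*g*z + 16*z^2)/(g + 2*z)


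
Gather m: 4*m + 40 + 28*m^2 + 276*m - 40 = 28*m^2 + 280*m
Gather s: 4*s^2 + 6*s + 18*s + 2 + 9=4*s^2 + 24*s + 11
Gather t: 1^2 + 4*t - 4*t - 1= 0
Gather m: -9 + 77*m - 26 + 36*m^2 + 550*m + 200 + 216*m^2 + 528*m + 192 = 252*m^2 + 1155*m + 357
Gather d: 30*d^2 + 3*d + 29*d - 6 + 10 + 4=30*d^2 + 32*d + 8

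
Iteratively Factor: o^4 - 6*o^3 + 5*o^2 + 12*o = (o)*(o^3 - 6*o^2 + 5*o + 12) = o*(o - 3)*(o^2 - 3*o - 4) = o*(o - 3)*(o + 1)*(o - 4)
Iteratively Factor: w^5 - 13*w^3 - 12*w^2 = (w + 1)*(w^4 - w^3 - 12*w^2) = w*(w + 1)*(w^3 - w^2 - 12*w) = w*(w - 4)*(w + 1)*(w^2 + 3*w) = w*(w - 4)*(w + 1)*(w + 3)*(w)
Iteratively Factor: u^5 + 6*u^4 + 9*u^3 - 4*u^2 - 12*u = (u + 2)*(u^4 + 4*u^3 + u^2 - 6*u) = u*(u + 2)*(u^3 + 4*u^2 + u - 6) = u*(u - 1)*(u + 2)*(u^2 + 5*u + 6) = u*(u - 1)*(u + 2)^2*(u + 3)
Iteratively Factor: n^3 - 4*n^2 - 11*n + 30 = (n - 2)*(n^2 - 2*n - 15) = (n - 2)*(n + 3)*(n - 5)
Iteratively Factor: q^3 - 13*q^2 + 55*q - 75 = (q - 5)*(q^2 - 8*q + 15) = (q - 5)*(q - 3)*(q - 5)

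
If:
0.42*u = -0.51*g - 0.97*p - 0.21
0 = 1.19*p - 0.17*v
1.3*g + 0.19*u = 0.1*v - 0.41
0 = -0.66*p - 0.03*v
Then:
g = -0.29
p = 0.00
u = -0.14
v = 0.00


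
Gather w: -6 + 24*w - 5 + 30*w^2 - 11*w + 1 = 30*w^2 + 13*w - 10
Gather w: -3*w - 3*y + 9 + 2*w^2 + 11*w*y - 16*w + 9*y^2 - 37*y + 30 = 2*w^2 + w*(11*y - 19) + 9*y^2 - 40*y + 39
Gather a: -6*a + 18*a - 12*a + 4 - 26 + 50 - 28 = 0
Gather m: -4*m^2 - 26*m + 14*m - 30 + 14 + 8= -4*m^2 - 12*m - 8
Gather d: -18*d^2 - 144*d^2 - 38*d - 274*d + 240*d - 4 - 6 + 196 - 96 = -162*d^2 - 72*d + 90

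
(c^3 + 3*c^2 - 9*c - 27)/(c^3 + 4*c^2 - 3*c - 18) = (c - 3)/(c - 2)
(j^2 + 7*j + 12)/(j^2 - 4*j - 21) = (j + 4)/(j - 7)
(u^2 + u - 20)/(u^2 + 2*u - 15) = (u - 4)/(u - 3)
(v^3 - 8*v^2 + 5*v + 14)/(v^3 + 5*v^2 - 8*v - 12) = (v - 7)/(v + 6)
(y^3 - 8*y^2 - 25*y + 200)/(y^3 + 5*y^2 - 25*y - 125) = (y - 8)/(y + 5)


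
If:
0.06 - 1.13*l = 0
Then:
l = 0.05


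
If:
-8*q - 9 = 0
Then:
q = -9/8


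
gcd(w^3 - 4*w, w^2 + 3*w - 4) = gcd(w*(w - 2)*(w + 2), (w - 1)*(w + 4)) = 1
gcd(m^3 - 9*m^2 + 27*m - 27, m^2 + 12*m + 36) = 1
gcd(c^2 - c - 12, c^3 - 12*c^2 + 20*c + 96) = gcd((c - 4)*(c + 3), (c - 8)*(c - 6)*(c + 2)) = 1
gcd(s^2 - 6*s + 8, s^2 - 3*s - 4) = s - 4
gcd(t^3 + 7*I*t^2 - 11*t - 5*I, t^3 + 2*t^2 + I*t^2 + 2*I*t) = t + I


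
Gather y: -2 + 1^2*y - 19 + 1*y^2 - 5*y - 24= y^2 - 4*y - 45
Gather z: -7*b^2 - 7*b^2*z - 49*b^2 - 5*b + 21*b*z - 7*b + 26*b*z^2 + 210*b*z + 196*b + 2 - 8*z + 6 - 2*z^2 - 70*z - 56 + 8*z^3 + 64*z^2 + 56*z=-56*b^2 + 184*b + 8*z^3 + z^2*(26*b + 62) + z*(-7*b^2 + 231*b - 22) - 48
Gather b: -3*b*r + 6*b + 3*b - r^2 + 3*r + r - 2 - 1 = b*(9 - 3*r) - r^2 + 4*r - 3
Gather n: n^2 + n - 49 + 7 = n^2 + n - 42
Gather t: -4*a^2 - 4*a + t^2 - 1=-4*a^2 - 4*a + t^2 - 1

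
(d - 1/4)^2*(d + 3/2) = d^3 + d^2 - 11*d/16 + 3/32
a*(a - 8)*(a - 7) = a^3 - 15*a^2 + 56*a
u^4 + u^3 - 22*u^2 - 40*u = u*(u - 5)*(u + 2)*(u + 4)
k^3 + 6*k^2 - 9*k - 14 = (k - 2)*(k + 1)*(k + 7)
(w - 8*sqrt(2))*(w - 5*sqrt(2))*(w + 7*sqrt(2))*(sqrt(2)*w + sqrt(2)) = sqrt(2)*w^4 - 12*w^3 + sqrt(2)*w^3 - 102*sqrt(2)*w^2 - 12*w^2 - 102*sqrt(2)*w + 1120*w + 1120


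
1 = 1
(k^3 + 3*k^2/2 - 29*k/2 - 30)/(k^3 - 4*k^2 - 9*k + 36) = (k + 5/2)/(k - 3)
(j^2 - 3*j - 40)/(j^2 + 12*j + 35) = (j - 8)/(j + 7)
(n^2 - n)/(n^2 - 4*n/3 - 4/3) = 3*n*(1 - n)/(-3*n^2 + 4*n + 4)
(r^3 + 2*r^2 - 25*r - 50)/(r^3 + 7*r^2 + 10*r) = (r - 5)/r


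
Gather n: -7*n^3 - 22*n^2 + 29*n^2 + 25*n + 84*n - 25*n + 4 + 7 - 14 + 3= -7*n^3 + 7*n^2 + 84*n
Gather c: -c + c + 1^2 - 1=0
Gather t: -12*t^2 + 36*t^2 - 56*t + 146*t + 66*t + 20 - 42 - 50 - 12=24*t^2 + 156*t - 84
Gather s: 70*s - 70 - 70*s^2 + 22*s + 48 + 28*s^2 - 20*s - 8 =-42*s^2 + 72*s - 30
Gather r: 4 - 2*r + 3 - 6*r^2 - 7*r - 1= -6*r^2 - 9*r + 6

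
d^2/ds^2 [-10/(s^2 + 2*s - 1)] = 20*(s^2 + 2*s - 4*(s + 1)^2 - 1)/(s^2 + 2*s - 1)^3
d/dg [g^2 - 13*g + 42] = 2*g - 13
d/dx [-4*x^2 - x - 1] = -8*x - 1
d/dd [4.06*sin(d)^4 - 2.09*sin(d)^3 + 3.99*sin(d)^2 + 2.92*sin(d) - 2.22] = (16.24*sin(d)^3 - 6.27*sin(d)^2 + 7.98*sin(d) + 2.92)*cos(d)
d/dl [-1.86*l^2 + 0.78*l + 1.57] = 0.78 - 3.72*l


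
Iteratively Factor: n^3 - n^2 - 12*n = (n)*(n^2 - n - 12) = n*(n + 3)*(n - 4)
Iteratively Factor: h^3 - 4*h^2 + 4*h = (h - 2)*(h^2 - 2*h) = h*(h - 2)*(h - 2)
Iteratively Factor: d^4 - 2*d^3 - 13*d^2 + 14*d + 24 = (d - 4)*(d^3 + 2*d^2 - 5*d - 6) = (d - 4)*(d + 1)*(d^2 + d - 6) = (d - 4)*(d + 1)*(d + 3)*(d - 2)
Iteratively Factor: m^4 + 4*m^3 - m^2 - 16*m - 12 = (m + 1)*(m^3 + 3*m^2 - 4*m - 12) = (m + 1)*(m + 3)*(m^2 - 4) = (m - 2)*(m + 1)*(m + 3)*(m + 2)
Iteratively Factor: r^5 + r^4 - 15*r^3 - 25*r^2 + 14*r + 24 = (r - 4)*(r^4 + 5*r^3 + 5*r^2 - 5*r - 6) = (r - 4)*(r - 1)*(r^3 + 6*r^2 + 11*r + 6) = (r - 4)*(r - 1)*(r + 2)*(r^2 + 4*r + 3) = (r - 4)*(r - 1)*(r + 2)*(r + 3)*(r + 1)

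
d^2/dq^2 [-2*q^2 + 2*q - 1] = -4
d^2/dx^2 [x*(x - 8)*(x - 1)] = 6*x - 18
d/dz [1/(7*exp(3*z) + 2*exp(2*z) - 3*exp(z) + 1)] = (-21*exp(2*z) - 4*exp(z) + 3)*exp(z)/(7*exp(3*z) + 2*exp(2*z) - 3*exp(z) + 1)^2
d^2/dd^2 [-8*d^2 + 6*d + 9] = -16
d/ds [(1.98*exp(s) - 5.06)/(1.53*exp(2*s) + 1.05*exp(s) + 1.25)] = (-3.0294*exp(2*s) + 15.4836*exp(s) + 7.788)*exp(s)/(2.3409*exp(4*s) + 3.213*exp(3*s) + 4.9275*exp(2*s) + 2.625*exp(s) + 1.5625)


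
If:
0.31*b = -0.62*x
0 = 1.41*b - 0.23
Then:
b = 0.16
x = -0.08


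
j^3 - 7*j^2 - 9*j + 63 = (j - 7)*(j - 3)*(j + 3)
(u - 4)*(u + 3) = u^2 - u - 12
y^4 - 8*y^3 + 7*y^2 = y^2*(y - 7)*(y - 1)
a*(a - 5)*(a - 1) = a^3 - 6*a^2 + 5*a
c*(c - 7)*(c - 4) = c^3 - 11*c^2 + 28*c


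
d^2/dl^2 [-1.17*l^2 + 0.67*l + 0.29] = -2.34000000000000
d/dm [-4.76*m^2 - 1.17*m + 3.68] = -9.52*m - 1.17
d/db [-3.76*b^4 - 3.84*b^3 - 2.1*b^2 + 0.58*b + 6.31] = -15.04*b^3 - 11.52*b^2 - 4.2*b + 0.58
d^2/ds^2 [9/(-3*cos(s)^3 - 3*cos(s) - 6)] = 3*(-9*(1 - cos(2*s))^3/8 + 17*(1 - cos(2*s))^2/4 - 7*cos(s)/2 + cos(2*s) - 9*cos(3*s)/2 - 9)/(cos(s)^3 + cos(s) + 2)^3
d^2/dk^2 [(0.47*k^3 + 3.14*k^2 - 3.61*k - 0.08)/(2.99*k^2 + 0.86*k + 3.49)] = (-7.105427357601e-15*k^5 - 89.809684*k^3 - 192.424584*k^2 + 259.137876*k + 99.712416)/(26.730899*k^6 + 23.065458*k^5 + 100.237059*k^4 + 54.481172*k^3 + 116.999109*k^2 + 31.424658*k + 42.508549)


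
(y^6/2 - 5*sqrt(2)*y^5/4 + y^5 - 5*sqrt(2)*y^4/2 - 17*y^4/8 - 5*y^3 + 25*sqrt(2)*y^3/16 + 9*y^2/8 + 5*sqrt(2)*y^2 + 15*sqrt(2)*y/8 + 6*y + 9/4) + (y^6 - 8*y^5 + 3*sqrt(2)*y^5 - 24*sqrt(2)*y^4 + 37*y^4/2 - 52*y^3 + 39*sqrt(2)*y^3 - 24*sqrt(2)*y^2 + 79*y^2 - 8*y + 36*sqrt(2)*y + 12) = 3*y^6/2 - 7*y^5 + 7*sqrt(2)*y^5/4 - 53*sqrt(2)*y^4/2 + 131*y^4/8 - 57*y^3 + 649*sqrt(2)*y^3/16 - 19*sqrt(2)*y^2 + 641*y^2/8 - 2*y + 303*sqrt(2)*y/8 + 57/4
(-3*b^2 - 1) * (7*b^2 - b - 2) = -21*b^4 + 3*b^3 - b^2 + b + 2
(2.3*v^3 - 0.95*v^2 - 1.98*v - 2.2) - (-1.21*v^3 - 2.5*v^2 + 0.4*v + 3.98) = 3.51*v^3 + 1.55*v^2 - 2.38*v - 6.18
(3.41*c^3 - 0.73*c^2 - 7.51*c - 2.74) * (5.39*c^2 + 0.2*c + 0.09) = 18.3799*c^5 - 3.2527*c^4 - 40.318*c^3 - 16.3363*c^2 - 1.2239*c - 0.2466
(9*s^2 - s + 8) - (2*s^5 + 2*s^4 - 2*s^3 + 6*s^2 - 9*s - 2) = -2*s^5 - 2*s^4 + 2*s^3 + 3*s^2 + 8*s + 10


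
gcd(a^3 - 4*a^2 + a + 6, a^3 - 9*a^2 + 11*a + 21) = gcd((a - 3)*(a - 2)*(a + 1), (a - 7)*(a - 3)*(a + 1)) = a^2 - 2*a - 3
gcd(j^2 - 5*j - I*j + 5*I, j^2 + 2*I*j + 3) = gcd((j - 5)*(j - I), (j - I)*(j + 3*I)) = j - I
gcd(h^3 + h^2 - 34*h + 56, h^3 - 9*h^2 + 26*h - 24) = h^2 - 6*h + 8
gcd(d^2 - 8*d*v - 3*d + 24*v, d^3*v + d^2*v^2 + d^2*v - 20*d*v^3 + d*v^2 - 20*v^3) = 1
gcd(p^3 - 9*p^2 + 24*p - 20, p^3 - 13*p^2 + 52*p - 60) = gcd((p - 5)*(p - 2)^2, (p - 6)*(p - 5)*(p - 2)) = p^2 - 7*p + 10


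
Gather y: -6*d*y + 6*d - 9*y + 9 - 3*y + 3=6*d + y*(-6*d - 12) + 12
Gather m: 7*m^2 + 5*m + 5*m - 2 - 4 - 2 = 7*m^2 + 10*m - 8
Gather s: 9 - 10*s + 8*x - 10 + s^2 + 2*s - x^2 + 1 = s^2 - 8*s - x^2 + 8*x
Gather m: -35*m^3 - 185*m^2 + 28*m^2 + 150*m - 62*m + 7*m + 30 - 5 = -35*m^3 - 157*m^2 + 95*m + 25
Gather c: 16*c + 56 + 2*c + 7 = 18*c + 63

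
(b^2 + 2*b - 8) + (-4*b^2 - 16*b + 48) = -3*b^2 - 14*b + 40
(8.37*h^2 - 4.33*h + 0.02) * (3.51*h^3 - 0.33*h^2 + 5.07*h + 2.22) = 29.3787*h^5 - 17.9604*h^4 + 43.935*h^3 - 3.3783*h^2 - 9.5112*h + 0.0444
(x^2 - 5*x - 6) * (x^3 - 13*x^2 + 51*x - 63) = x^5 - 18*x^4 + 110*x^3 - 240*x^2 + 9*x + 378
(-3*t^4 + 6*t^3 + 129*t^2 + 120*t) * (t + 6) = -3*t^5 - 12*t^4 + 165*t^3 + 894*t^2 + 720*t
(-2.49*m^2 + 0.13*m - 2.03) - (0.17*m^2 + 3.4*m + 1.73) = -2.66*m^2 - 3.27*m - 3.76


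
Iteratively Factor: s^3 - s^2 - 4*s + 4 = (s - 2)*(s^2 + s - 2) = (s - 2)*(s + 2)*(s - 1)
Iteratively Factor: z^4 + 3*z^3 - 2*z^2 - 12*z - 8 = (z + 1)*(z^3 + 2*z^2 - 4*z - 8) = (z + 1)*(z + 2)*(z^2 - 4) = (z - 2)*(z + 1)*(z + 2)*(z + 2)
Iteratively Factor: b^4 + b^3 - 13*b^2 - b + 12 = (b - 1)*(b^3 + 2*b^2 - 11*b - 12) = (b - 3)*(b - 1)*(b^2 + 5*b + 4) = (b - 3)*(b - 1)*(b + 4)*(b + 1)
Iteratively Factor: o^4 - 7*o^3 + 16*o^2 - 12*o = (o - 3)*(o^3 - 4*o^2 + 4*o) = (o - 3)*(o - 2)*(o^2 - 2*o) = o*(o - 3)*(o - 2)*(o - 2)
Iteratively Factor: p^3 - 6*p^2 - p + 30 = (p - 3)*(p^2 - 3*p - 10) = (p - 3)*(p + 2)*(p - 5)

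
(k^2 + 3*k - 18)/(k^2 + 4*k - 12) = (k - 3)/(k - 2)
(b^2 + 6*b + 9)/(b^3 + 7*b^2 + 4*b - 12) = (b^2 + 6*b + 9)/(b^3 + 7*b^2 + 4*b - 12)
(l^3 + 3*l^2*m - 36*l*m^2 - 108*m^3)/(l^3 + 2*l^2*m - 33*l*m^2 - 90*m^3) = (l + 6*m)/(l + 5*m)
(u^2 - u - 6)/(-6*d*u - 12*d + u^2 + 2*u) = (u - 3)/(-6*d + u)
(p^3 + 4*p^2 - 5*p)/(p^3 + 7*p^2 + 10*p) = (p - 1)/(p + 2)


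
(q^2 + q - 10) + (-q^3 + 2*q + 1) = -q^3 + q^2 + 3*q - 9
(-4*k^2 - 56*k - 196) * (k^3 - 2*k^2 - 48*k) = -4*k^5 - 48*k^4 + 108*k^3 + 3080*k^2 + 9408*k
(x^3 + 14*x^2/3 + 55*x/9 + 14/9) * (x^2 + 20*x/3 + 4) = x^5 + 34*x^4/3 + 371*x^3/9 + 1646*x^2/27 + 940*x/27 + 56/9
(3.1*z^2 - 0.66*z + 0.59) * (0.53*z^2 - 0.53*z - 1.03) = 1.643*z^4 - 1.9928*z^3 - 2.5305*z^2 + 0.3671*z - 0.6077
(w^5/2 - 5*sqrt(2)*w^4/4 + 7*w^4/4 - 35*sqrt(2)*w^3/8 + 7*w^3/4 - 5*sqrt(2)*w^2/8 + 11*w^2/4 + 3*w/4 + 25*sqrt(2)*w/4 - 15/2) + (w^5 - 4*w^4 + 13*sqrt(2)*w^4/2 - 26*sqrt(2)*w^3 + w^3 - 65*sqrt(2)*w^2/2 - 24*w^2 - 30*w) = 3*w^5/2 - 9*w^4/4 + 21*sqrt(2)*w^4/4 - 243*sqrt(2)*w^3/8 + 11*w^3/4 - 265*sqrt(2)*w^2/8 - 85*w^2/4 - 117*w/4 + 25*sqrt(2)*w/4 - 15/2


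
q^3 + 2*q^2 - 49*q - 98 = (q - 7)*(q + 2)*(q + 7)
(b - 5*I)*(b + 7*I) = b^2 + 2*I*b + 35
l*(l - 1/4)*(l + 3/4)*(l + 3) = l^4 + 7*l^3/2 + 21*l^2/16 - 9*l/16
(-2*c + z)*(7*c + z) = -14*c^2 + 5*c*z + z^2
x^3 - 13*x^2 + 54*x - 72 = (x - 6)*(x - 4)*(x - 3)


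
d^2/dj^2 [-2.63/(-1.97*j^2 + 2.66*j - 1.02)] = (-20.413534*j^2 + 27.563452*j + 2.63*(3.94*j - 2.66)*(7.88*j - 5.32) - 10.569444)/(1.97*j^2 - 2.66*j + 1.02)^3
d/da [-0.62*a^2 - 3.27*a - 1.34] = -1.24*a - 3.27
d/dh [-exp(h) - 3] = -exp(h)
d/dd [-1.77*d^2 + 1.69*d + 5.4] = 1.69 - 3.54*d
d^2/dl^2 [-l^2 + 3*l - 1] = -2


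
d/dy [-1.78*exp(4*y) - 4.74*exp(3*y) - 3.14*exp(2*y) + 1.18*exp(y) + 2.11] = (-7.12*exp(3*y) - 14.22*exp(2*y) - 6.28*exp(y) + 1.18)*exp(y)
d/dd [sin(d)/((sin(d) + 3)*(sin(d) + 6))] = (cos(d)^2 + 17)*cos(d)/((sin(d) + 3)^2*(sin(d) + 6)^2)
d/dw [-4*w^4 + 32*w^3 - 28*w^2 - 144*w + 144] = -16*w^3 + 96*w^2 - 56*w - 144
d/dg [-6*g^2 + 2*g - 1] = 2 - 12*g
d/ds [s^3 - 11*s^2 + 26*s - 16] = 3*s^2 - 22*s + 26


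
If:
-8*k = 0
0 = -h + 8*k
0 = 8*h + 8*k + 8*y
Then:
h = 0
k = 0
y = 0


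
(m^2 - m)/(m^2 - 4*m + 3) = m/(m - 3)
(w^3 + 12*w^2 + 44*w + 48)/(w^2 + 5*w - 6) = (w^2 + 6*w + 8)/(w - 1)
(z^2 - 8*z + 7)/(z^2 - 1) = (z - 7)/(z + 1)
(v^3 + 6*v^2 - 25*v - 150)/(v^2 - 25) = v + 6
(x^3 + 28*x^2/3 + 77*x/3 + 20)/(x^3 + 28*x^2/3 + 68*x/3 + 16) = (x^2 + 8*x + 15)/(x^2 + 8*x + 12)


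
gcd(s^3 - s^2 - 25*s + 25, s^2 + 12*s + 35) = s + 5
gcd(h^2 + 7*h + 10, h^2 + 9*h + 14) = h + 2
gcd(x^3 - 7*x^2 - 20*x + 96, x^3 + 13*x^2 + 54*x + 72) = x + 4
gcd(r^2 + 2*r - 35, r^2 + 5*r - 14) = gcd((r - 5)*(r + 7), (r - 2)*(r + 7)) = r + 7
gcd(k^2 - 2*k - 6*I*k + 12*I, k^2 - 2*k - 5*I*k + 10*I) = k - 2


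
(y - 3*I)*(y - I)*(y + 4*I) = y^3 + 13*y - 12*I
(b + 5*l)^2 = b^2 + 10*b*l + 25*l^2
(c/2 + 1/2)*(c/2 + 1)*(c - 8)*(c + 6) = c^4/4 + c^3/4 - 13*c^2 - 37*c - 24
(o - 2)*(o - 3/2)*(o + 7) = o^3 + 7*o^2/2 - 43*o/2 + 21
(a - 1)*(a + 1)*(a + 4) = a^3 + 4*a^2 - a - 4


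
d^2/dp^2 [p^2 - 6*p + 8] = 2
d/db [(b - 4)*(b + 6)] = 2*b + 2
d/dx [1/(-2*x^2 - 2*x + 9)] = 2*(2*x + 1)/(2*x^2 + 2*x - 9)^2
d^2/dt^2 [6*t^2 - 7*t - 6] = 12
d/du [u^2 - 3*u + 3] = 2*u - 3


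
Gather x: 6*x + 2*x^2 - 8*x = 2*x^2 - 2*x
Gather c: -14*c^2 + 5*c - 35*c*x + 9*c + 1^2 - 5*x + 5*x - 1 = -14*c^2 + c*(14 - 35*x)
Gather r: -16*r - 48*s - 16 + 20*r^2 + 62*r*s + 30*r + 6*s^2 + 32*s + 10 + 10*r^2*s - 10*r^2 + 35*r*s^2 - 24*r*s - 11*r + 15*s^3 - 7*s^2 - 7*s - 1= r^2*(10*s + 10) + r*(35*s^2 + 38*s + 3) + 15*s^3 - s^2 - 23*s - 7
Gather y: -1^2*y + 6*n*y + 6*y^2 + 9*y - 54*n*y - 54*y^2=-48*y^2 + y*(8 - 48*n)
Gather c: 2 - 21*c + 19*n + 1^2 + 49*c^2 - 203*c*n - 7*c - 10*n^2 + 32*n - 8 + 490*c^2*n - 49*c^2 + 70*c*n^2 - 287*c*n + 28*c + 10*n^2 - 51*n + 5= 490*c^2*n + c*(70*n^2 - 490*n)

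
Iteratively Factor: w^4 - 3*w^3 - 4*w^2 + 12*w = (w - 2)*(w^3 - w^2 - 6*w) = (w - 3)*(w - 2)*(w^2 + 2*w) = (w - 3)*(w - 2)*(w + 2)*(w)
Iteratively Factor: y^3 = (y)*(y^2) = y^2*(y)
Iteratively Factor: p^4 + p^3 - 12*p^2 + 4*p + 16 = (p + 4)*(p^3 - 3*p^2 + 4) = (p - 2)*(p + 4)*(p^2 - p - 2) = (p - 2)^2*(p + 4)*(p + 1)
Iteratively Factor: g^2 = (g)*(g)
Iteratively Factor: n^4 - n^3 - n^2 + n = (n + 1)*(n^3 - 2*n^2 + n) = (n - 1)*(n + 1)*(n^2 - n) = n*(n - 1)*(n + 1)*(n - 1)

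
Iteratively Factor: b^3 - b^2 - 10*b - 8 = (b + 2)*(b^2 - 3*b - 4) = (b + 1)*(b + 2)*(b - 4)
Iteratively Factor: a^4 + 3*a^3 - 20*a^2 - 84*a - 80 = (a + 2)*(a^3 + a^2 - 22*a - 40) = (a - 5)*(a + 2)*(a^2 + 6*a + 8) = (a - 5)*(a + 2)^2*(a + 4)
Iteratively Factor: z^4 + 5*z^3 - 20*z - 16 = (z - 2)*(z^3 + 7*z^2 + 14*z + 8) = (z - 2)*(z + 2)*(z^2 + 5*z + 4) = (z - 2)*(z + 2)*(z + 4)*(z + 1)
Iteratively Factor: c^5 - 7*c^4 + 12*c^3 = (c)*(c^4 - 7*c^3 + 12*c^2) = c^2*(c^3 - 7*c^2 + 12*c) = c^2*(c - 4)*(c^2 - 3*c) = c^3*(c - 4)*(c - 3)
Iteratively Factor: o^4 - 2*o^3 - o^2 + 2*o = (o + 1)*(o^3 - 3*o^2 + 2*o) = (o - 1)*(o + 1)*(o^2 - 2*o) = (o - 2)*(o - 1)*(o + 1)*(o)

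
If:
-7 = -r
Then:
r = 7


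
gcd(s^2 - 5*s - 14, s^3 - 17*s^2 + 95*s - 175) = s - 7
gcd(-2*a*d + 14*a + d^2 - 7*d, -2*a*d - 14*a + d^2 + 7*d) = 2*a - d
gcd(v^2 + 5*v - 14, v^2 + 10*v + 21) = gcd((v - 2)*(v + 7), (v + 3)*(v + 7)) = v + 7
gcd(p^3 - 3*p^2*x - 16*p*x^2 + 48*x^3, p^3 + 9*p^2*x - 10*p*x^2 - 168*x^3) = -p + 4*x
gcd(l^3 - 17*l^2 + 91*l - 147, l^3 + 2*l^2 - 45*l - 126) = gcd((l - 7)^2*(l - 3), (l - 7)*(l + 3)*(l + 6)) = l - 7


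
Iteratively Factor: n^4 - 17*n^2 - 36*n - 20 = (n + 2)*(n^3 - 2*n^2 - 13*n - 10) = (n - 5)*(n + 2)*(n^2 + 3*n + 2) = (n - 5)*(n + 1)*(n + 2)*(n + 2)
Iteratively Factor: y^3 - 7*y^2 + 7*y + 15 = (y + 1)*(y^2 - 8*y + 15) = (y - 5)*(y + 1)*(y - 3)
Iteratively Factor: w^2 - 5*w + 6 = (w - 2)*(w - 3)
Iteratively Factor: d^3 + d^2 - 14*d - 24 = (d + 3)*(d^2 - 2*d - 8) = (d - 4)*(d + 3)*(d + 2)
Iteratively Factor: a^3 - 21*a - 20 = (a + 1)*(a^2 - a - 20) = (a + 1)*(a + 4)*(a - 5)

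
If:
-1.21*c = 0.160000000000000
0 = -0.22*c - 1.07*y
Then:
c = -0.13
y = 0.03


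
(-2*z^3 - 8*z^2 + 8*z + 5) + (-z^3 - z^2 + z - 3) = -3*z^3 - 9*z^2 + 9*z + 2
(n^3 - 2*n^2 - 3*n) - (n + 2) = n^3 - 2*n^2 - 4*n - 2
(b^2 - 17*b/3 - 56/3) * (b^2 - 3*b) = b^4 - 26*b^3/3 - 5*b^2/3 + 56*b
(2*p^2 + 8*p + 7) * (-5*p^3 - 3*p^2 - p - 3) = -10*p^5 - 46*p^4 - 61*p^3 - 35*p^2 - 31*p - 21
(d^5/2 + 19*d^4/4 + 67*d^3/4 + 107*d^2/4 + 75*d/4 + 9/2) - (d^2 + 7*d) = d^5/2 + 19*d^4/4 + 67*d^3/4 + 103*d^2/4 + 47*d/4 + 9/2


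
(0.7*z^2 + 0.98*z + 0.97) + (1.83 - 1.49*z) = 0.7*z^2 - 0.51*z + 2.8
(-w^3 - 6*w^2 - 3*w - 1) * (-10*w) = 10*w^4 + 60*w^3 + 30*w^2 + 10*w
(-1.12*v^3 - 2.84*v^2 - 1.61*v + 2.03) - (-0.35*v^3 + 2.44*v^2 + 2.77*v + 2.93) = -0.77*v^3 - 5.28*v^2 - 4.38*v - 0.9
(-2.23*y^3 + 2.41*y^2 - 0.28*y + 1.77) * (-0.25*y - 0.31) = 0.5575*y^4 + 0.0888*y^3 - 0.6771*y^2 - 0.3557*y - 0.5487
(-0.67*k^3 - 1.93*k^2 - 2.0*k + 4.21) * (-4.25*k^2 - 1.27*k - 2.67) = 2.8475*k^5 + 9.0534*k^4 + 12.74*k^3 - 10.1994*k^2 - 0.00670000000000037*k - 11.2407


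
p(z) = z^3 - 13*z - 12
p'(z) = 3*z^2 - 13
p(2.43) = -29.24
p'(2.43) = 4.71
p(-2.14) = 6.02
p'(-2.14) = 0.74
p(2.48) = -28.99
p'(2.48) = 5.45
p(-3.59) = -11.60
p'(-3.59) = 25.66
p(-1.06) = 0.59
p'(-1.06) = -9.63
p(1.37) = -27.24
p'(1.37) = -7.37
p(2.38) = -29.46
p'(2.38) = 3.99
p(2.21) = -29.94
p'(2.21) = 1.65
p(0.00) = -12.00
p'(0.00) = -13.00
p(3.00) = -24.00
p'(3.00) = 14.00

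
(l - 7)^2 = l^2 - 14*l + 49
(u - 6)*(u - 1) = u^2 - 7*u + 6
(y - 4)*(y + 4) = y^2 - 16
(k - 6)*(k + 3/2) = k^2 - 9*k/2 - 9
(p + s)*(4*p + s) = 4*p^2 + 5*p*s + s^2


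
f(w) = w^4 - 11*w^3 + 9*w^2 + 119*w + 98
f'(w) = 4*w^3 - 33*w^2 + 18*w + 119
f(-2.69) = 109.49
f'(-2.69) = -246.07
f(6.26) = 32.84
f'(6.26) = -80.25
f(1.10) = 226.61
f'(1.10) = 104.19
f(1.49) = 263.83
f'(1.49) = 85.79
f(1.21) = 237.82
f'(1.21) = 99.55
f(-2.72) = 117.00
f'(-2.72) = -254.60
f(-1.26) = -13.13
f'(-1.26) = 35.93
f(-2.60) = 88.47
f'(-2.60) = -221.18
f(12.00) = 4550.00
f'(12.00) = 2495.00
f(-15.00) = 88088.00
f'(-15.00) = -21076.00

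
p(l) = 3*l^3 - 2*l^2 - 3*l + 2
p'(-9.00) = 762.00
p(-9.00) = -2320.00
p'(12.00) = 1245.00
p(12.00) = 4862.00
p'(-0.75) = 5.06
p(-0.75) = 1.86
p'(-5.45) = 286.12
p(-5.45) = -526.69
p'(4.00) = 125.00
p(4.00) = 150.00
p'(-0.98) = 9.56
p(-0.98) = 0.20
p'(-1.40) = 20.24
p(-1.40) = -5.95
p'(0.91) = 0.81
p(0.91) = -0.13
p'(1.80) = 18.96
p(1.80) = 7.62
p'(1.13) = 3.97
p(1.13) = 0.38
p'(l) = 9*l^2 - 4*l - 3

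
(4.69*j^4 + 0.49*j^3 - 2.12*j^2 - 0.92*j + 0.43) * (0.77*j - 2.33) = 3.6113*j^5 - 10.5504*j^4 - 2.7741*j^3 + 4.2312*j^2 + 2.4747*j - 1.0019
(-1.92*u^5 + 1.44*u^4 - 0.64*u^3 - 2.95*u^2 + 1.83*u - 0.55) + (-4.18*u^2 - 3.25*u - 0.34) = -1.92*u^5 + 1.44*u^4 - 0.64*u^3 - 7.13*u^2 - 1.42*u - 0.89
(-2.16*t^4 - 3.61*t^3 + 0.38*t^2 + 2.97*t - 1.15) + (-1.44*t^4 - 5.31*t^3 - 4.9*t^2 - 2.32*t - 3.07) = -3.6*t^4 - 8.92*t^3 - 4.52*t^2 + 0.65*t - 4.22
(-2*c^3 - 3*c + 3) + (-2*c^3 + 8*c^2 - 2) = -4*c^3 + 8*c^2 - 3*c + 1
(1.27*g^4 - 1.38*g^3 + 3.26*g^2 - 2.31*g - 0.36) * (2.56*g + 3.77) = 3.2512*g^5 + 1.2551*g^4 + 3.143*g^3 + 6.3766*g^2 - 9.6303*g - 1.3572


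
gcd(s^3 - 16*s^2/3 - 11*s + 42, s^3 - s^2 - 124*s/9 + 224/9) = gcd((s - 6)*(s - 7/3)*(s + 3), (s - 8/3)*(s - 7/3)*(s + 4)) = s - 7/3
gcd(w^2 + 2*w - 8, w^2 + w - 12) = w + 4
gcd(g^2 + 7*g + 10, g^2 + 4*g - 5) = g + 5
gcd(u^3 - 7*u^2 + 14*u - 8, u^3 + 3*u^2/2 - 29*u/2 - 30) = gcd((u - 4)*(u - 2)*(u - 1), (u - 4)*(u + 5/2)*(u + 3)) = u - 4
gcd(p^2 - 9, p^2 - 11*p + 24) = p - 3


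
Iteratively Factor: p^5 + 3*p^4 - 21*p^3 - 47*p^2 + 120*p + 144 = (p + 1)*(p^4 + 2*p^3 - 23*p^2 - 24*p + 144) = (p - 3)*(p + 1)*(p^3 + 5*p^2 - 8*p - 48) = (p - 3)*(p + 1)*(p + 4)*(p^2 + p - 12) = (p - 3)^2*(p + 1)*(p + 4)*(p + 4)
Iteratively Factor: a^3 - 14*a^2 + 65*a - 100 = (a - 5)*(a^2 - 9*a + 20) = (a - 5)*(a - 4)*(a - 5)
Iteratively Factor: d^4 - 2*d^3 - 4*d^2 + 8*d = (d)*(d^3 - 2*d^2 - 4*d + 8) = d*(d - 2)*(d^2 - 4) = d*(d - 2)^2*(d + 2)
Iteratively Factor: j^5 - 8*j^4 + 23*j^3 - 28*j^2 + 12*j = (j - 2)*(j^4 - 6*j^3 + 11*j^2 - 6*j) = (j - 2)*(j - 1)*(j^3 - 5*j^2 + 6*j) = (j - 3)*(j - 2)*(j - 1)*(j^2 - 2*j) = j*(j - 3)*(j - 2)*(j - 1)*(j - 2)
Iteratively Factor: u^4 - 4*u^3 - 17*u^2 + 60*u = (u)*(u^3 - 4*u^2 - 17*u + 60) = u*(u + 4)*(u^2 - 8*u + 15) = u*(u - 3)*(u + 4)*(u - 5)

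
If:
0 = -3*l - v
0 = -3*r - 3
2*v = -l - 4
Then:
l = 4/5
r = -1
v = -12/5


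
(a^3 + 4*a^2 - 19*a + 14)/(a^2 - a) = a + 5 - 14/a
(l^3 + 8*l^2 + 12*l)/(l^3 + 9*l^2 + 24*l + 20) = l*(l + 6)/(l^2 + 7*l + 10)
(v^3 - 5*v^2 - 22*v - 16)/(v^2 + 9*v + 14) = (v^2 - 7*v - 8)/(v + 7)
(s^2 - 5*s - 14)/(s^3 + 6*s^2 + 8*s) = (s - 7)/(s*(s + 4))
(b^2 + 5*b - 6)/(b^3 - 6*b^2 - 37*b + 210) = (b - 1)/(b^2 - 12*b + 35)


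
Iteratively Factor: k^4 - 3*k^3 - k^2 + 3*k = (k - 3)*(k^3 - k) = (k - 3)*(k - 1)*(k^2 + k) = (k - 3)*(k - 1)*(k + 1)*(k)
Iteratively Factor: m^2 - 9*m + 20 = (m - 5)*(m - 4)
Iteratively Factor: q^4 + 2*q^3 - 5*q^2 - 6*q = (q + 3)*(q^3 - q^2 - 2*q) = q*(q + 3)*(q^2 - q - 2) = q*(q - 2)*(q + 3)*(q + 1)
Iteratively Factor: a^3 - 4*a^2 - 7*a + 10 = (a + 2)*(a^2 - 6*a + 5) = (a - 1)*(a + 2)*(a - 5)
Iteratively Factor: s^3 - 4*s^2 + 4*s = (s - 2)*(s^2 - 2*s) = s*(s - 2)*(s - 2)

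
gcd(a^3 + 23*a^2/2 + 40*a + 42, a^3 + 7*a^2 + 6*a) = a + 6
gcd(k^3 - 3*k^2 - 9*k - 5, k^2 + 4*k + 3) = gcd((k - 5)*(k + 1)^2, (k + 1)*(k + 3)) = k + 1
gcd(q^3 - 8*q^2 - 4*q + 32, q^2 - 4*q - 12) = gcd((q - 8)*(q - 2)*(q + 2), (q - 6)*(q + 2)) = q + 2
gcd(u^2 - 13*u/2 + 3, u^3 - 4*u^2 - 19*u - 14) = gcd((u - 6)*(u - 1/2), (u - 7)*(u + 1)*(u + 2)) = 1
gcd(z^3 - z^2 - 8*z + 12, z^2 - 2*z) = z - 2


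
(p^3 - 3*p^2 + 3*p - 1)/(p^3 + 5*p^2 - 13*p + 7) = (p - 1)/(p + 7)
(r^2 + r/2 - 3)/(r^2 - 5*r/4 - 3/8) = 4*(r + 2)/(4*r + 1)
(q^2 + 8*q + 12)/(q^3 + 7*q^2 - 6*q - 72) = (q + 2)/(q^2 + q - 12)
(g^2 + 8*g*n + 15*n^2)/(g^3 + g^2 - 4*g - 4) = (g^2 + 8*g*n + 15*n^2)/(g^3 + g^2 - 4*g - 4)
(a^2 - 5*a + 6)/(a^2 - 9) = (a - 2)/(a + 3)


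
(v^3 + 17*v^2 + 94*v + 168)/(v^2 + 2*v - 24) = (v^2 + 11*v + 28)/(v - 4)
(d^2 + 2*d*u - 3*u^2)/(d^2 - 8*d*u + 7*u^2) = (-d - 3*u)/(-d + 7*u)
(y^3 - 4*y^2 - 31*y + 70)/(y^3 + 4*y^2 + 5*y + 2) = (y^3 - 4*y^2 - 31*y + 70)/(y^3 + 4*y^2 + 5*y + 2)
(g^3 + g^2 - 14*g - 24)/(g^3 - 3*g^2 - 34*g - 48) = (g - 4)/(g - 8)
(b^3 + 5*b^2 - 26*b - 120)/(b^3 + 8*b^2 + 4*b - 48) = (b - 5)/(b - 2)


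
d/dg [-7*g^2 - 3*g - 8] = -14*g - 3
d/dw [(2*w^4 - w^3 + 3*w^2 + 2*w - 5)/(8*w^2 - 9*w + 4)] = (32*w^5 - 62*w^4 + 50*w^3 - 55*w^2 + 104*w - 37)/(64*w^4 - 144*w^3 + 145*w^2 - 72*w + 16)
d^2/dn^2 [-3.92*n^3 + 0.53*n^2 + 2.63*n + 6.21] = 1.06 - 23.52*n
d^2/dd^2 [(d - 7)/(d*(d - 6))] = 2*(d^3 - 21*d^2 + 126*d - 252)/(d^3*(d^3 - 18*d^2 + 108*d - 216))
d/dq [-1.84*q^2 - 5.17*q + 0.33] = -3.68*q - 5.17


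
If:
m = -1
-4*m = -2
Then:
No Solution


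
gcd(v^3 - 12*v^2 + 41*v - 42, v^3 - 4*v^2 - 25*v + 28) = v - 7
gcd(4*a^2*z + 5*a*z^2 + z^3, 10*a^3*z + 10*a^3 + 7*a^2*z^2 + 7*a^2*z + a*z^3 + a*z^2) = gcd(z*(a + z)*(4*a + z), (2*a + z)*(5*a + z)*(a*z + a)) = 1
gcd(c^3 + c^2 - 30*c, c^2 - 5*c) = c^2 - 5*c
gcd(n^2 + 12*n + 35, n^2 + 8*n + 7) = n + 7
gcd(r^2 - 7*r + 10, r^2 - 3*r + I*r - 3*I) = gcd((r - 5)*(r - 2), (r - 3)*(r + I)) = 1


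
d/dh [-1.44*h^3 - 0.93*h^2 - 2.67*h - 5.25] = -4.32*h^2 - 1.86*h - 2.67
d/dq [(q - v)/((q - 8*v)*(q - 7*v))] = ((-q + v)*(q - 8*v) + (-q + v)*(q - 7*v) + (q - 8*v)*(q - 7*v))/((q - 8*v)^2*(q - 7*v)^2)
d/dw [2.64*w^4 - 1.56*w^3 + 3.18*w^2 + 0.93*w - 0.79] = 10.56*w^3 - 4.68*w^2 + 6.36*w + 0.93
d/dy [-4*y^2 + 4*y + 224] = 4 - 8*y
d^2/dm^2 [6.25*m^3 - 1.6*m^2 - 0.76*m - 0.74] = 37.5*m - 3.2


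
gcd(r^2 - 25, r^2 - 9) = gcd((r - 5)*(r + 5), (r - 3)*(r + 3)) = 1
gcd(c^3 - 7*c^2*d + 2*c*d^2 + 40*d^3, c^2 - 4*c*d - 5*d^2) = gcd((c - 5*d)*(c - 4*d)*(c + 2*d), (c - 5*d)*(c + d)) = c - 5*d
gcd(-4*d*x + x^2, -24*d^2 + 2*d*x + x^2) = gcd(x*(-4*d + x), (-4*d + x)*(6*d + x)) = -4*d + x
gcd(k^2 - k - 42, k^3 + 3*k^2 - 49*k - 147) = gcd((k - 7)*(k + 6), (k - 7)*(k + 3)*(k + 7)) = k - 7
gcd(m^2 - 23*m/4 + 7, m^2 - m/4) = 1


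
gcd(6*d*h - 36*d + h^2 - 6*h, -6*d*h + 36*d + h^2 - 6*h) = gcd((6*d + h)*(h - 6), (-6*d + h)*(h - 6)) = h - 6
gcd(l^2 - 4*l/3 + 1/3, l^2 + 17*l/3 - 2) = l - 1/3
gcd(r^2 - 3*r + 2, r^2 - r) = r - 1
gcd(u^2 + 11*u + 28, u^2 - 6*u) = 1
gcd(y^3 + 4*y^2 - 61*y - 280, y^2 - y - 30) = y + 5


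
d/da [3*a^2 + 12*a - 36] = 6*a + 12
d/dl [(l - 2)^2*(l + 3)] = (l - 2)*(3*l + 4)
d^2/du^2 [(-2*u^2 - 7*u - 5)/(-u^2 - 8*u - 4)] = 18*(-u^3 - u^2 + 4*u + 12)/(u^6 + 24*u^5 + 204*u^4 + 704*u^3 + 816*u^2 + 384*u + 64)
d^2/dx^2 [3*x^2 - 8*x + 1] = 6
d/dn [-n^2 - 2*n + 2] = -2*n - 2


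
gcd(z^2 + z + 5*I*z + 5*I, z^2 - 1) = z + 1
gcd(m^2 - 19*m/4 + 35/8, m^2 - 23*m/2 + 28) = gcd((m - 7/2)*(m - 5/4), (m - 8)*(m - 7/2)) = m - 7/2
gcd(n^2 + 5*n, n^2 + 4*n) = n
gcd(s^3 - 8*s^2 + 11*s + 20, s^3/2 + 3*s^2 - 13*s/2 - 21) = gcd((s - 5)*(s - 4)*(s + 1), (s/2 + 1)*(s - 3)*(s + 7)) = 1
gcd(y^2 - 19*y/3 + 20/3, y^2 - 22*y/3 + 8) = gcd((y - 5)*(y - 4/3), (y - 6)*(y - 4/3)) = y - 4/3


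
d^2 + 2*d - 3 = (d - 1)*(d + 3)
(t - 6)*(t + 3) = t^2 - 3*t - 18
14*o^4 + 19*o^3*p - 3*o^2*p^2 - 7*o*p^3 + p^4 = (-7*o + p)*(-2*o + p)*(o + p)^2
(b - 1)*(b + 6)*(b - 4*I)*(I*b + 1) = I*b^4 + 5*b^3 + 5*I*b^3 + 25*b^2 - 10*I*b^2 - 30*b - 20*I*b + 24*I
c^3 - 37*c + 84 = (c - 4)*(c - 3)*(c + 7)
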